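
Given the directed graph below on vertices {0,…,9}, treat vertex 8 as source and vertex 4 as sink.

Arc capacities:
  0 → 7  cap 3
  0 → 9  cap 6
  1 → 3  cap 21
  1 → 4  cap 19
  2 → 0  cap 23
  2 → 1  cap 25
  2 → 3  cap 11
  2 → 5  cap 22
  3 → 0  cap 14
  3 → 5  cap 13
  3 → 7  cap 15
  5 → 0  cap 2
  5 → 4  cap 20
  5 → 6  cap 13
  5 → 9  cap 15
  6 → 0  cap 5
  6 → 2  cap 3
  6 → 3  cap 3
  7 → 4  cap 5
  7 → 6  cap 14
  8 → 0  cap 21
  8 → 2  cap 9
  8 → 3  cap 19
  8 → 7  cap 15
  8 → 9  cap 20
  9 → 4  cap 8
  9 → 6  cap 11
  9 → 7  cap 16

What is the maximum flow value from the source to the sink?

augment #1: 8→7→4 bottleneck 5, total now 5
augment #2: 8→9→4 bottleneck 8, total now 13
augment #3: 8→2→1→4 bottleneck 9, total now 22
augment #4: 8→3→5→4 bottleneck 13, total now 35
augment #5: 8→7→6→2→1→4 bottleneck 3, total now 38

Maximum flow value: 38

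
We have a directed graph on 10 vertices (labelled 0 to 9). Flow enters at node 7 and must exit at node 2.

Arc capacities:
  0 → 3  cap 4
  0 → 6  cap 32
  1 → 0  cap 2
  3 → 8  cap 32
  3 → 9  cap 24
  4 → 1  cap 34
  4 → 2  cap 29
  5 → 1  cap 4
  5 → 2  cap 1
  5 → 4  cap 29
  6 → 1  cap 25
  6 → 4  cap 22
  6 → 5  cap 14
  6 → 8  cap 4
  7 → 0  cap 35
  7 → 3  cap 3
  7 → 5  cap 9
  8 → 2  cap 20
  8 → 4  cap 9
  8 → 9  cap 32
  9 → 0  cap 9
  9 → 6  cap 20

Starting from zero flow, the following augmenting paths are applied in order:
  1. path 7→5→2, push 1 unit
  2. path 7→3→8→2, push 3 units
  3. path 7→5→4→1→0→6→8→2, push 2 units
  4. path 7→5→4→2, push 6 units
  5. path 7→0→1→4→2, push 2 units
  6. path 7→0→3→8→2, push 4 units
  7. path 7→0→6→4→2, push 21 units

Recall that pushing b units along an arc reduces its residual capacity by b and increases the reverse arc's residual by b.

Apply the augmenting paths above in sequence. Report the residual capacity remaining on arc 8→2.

Residual capacity of (8,2): 11

after path 1 (7→5→2, push 1): res(8,2)=20
after path 2 (7→3→8→2, push 3): res(8,2)=17
after path 3 (7→5→4→1→0→6→8→2, push 2): res(8,2)=15
after path 4 (7→5→4→2, push 6): res(8,2)=15
after path 5 (7→0→1→4→2, push 2): res(8,2)=15
after path 6 (7→0→3→8→2, push 4): res(8,2)=11
after path 7 (7→0→6→4→2, push 21): res(8,2)=11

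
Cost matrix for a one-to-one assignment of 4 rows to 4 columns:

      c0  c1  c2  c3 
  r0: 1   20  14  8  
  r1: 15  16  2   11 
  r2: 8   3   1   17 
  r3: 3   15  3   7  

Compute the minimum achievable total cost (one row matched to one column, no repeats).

optimal assignment: row0→col0 (cost 1), row1→col2 (cost 2), row2→col1 (cost 3), row3→col3 (cost 7)
total = 1 + 2 + 3 + 7 = 13

Minimum assignment cost: 13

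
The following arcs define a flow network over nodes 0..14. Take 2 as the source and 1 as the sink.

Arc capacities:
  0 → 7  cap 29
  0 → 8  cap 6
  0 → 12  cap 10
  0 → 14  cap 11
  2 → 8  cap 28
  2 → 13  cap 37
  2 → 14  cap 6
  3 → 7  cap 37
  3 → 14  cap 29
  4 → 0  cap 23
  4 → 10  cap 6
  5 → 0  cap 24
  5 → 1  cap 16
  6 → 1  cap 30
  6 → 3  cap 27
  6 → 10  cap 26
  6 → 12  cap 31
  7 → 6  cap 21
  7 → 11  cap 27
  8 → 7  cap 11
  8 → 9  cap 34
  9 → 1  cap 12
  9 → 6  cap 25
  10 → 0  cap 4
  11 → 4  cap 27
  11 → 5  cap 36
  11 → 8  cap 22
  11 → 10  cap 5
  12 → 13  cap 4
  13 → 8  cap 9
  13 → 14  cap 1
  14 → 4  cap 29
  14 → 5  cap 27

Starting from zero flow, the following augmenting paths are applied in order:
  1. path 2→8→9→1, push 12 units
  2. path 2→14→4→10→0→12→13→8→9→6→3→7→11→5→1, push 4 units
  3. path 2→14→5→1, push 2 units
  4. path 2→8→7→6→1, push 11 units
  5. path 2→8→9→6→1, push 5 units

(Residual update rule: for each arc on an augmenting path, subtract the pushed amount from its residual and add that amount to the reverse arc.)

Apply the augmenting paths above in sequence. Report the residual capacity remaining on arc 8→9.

Residual capacity of (8,9): 13

after path 1 (2→8→9→1, push 12): res(8,9)=22
after path 2 (2→14→4→10→0→12→13→8→9→6→3→7→11→5→1, push 4): res(8,9)=18
after path 3 (2→14→5→1, push 2): res(8,9)=18
after path 4 (2→8→7→6→1, push 11): res(8,9)=18
after path 5 (2→8→9→6→1, push 5): res(8,9)=13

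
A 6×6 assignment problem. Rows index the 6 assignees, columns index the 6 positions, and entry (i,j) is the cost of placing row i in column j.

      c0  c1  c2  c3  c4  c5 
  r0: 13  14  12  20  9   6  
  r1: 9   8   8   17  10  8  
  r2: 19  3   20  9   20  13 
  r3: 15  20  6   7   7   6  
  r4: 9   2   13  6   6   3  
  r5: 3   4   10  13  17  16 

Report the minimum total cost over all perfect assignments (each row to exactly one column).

one of 3 optimal assignments: row0→col4 (cost 9), row1→col2 (cost 8), row2→col1 (cost 3), row3→col3 (cost 7), row4→col5 (cost 3), row5→col0 (cost 3)
total = 9 + 8 + 3 + 7 + 3 + 3 = 33

Minimum assignment cost: 33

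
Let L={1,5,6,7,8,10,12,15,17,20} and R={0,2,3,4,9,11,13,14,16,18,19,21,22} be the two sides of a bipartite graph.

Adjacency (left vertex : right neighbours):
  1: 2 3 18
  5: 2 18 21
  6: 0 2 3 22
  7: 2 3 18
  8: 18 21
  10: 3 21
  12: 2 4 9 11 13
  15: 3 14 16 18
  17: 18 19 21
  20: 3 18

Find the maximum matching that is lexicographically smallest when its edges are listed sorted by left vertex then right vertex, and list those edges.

Lex-smallest maximum matching: {(1,2), (5,18), (6,0), (7,3), (8,21), (12,4), (15,14), (17,19)}

|M| = 8 (so the lex-smallest maximum matching has 8 edges)
process left vertices in ascending order; for each, take the smallest-labelled available neighbour that still permits 8 edges overall, or leave it unmatched if none does
lex-smallest matching: {1-2, 5-18, 6-0, 7-3, 8-21, 12-4, 15-14, 17-19}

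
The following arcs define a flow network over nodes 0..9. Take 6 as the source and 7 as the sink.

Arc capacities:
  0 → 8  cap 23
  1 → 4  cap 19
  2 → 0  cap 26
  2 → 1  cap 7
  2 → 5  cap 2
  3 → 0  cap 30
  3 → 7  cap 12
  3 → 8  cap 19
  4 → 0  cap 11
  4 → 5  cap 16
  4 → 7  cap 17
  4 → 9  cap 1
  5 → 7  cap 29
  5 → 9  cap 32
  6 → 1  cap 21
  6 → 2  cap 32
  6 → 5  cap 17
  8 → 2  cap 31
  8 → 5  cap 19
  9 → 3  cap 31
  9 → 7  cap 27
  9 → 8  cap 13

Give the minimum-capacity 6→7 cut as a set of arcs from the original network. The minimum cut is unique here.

Min-cut arcs: {(1,4), (2,5), (6,5), (8,5)} (total capacity 57)

augment #1: 6→5→7 push 17
augment #2: 6→1→4→7 push 17
augment #3: 6→2→5→7 push 2
augment #4: 6→1→4→5→7 push 2
augment #5: 6→2→0→8→5→7 push 8
augment #6: 6→2→0→8→5→9→7 push 11
max flow = 57; residual-reachable set from 6 gives S-side
cut edges (S→T): {(1,4), (2,5), (6,5), (8,5)} total cap 57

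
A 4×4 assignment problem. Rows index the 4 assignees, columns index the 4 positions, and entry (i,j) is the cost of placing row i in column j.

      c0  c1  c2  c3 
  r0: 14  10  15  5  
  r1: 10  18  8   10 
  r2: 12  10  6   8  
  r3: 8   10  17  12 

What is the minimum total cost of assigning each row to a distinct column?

Minimum assignment cost: 31

one of 2 optimal assignments: row0→col3 (cost 5), row1→col0 (cost 10), row2→col2 (cost 6), row3→col1 (cost 10)
total = 5 + 10 + 6 + 10 = 31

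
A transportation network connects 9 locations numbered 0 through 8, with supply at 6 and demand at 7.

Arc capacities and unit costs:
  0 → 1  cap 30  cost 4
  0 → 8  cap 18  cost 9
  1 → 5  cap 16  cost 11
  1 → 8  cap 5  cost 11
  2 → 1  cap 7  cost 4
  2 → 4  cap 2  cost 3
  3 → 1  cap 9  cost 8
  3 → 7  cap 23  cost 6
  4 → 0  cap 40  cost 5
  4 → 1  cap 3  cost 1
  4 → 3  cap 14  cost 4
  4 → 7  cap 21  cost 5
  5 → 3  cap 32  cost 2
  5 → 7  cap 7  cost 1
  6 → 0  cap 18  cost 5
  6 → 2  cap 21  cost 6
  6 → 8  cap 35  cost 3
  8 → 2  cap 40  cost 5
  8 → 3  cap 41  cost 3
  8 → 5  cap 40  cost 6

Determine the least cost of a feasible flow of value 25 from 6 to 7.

Minimum cost for 25 units: 286

shortest-cost path #1: 6→8→5→7 push 7 @ unit cost 10 (adds 70)
shortest-cost path #2: 6→8→3→7 push 18 @ unit cost 12 (adds 216)
total cost = 286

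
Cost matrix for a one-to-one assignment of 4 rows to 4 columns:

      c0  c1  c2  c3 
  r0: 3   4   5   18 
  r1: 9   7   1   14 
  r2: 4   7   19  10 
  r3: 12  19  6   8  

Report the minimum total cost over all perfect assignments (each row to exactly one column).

optimal assignment: row0→col1 (cost 4), row1→col2 (cost 1), row2→col0 (cost 4), row3→col3 (cost 8)
total = 4 + 1 + 4 + 8 = 17

Minimum assignment cost: 17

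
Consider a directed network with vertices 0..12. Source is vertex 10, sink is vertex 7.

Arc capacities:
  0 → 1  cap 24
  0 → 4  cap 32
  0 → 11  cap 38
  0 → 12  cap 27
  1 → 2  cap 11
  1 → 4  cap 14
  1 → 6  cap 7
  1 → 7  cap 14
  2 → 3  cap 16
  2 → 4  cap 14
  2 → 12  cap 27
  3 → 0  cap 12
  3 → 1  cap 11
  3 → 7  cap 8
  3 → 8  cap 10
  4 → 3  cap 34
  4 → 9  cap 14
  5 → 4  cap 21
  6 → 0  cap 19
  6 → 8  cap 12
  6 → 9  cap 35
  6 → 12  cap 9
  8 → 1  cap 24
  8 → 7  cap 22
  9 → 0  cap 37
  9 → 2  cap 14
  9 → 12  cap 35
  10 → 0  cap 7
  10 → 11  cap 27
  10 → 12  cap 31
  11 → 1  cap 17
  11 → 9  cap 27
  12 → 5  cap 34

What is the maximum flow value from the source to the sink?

augment #1: 10→0→1→7 bottleneck 7, total now 7
augment #2: 10→11→1→7 bottleneck 7, total now 14
augment #3: 10→11→1→2→3→7 bottleneck 8, total now 22
augment #4: 10→11→1→6→8→7 bottleneck 2, total now 24
augment #5: 10→11→9→2→3→8→7 bottleneck 8, total now 32
augment #6: 10→12→5→4→3→8→7 bottleneck 2, total now 34
augment #7: 10→11→9→0→1→6→8→7 bottleneck 2, total now 36
augment #8: 10→12→5→4→3→1→6→8→7 bottleneck 3, total now 39

Maximum flow value: 39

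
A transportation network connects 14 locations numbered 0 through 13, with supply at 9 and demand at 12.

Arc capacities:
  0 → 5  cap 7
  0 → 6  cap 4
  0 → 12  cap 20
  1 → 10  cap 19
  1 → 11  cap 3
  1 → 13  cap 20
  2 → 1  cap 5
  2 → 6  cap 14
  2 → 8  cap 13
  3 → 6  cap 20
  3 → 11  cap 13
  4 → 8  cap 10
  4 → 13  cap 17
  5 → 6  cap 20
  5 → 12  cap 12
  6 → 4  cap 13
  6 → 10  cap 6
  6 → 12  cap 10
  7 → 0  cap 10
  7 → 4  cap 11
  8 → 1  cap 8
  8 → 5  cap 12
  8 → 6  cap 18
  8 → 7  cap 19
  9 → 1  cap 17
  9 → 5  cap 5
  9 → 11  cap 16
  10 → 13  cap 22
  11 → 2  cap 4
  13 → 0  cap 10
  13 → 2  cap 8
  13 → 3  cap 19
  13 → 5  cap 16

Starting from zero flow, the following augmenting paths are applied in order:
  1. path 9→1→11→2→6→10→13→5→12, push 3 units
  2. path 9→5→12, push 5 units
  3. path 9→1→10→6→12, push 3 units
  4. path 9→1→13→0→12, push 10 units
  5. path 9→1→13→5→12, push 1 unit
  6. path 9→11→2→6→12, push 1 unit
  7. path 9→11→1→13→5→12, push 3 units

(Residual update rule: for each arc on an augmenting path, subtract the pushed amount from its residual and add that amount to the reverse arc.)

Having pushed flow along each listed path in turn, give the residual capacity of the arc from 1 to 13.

after path 1 (9→1→11→2→6→10→13→5→12, push 3): res(1,13)=20
after path 2 (9→5→12, push 5): res(1,13)=20
after path 3 (9→1→10→6→12, push 3): res(1,13)=20
after path 4 (9→1→13→0→12, push 10): res(1,13)=10
after path 5 (9→1→13→5→12, push 1): res(1,13)=9
after path 6 (9→11→2→6→12, push 1): res(1,13)=9
after path 7 (9→11→1→13→5→12, push 3): res(1,13)=6

Residual capacity of (1,13): 6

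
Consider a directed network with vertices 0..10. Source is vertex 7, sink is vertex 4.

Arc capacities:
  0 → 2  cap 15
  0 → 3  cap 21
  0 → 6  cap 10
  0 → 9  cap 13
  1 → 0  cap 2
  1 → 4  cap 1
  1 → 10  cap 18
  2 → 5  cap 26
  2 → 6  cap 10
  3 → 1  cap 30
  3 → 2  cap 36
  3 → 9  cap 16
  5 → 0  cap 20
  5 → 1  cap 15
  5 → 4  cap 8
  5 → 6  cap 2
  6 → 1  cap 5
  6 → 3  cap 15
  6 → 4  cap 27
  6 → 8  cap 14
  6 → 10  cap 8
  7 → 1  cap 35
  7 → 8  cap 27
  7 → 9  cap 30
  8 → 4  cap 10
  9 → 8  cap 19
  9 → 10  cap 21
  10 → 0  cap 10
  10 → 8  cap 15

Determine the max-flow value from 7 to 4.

Maximum flow value: 23

augment #1: 7→1→4 bottleneck 1, total now 1
augment #2: 7→8→4 bottleneck 10, total now 11
augment #3: 7→1→0→6→4 bottleneck 2, total now 13
augment #4: 7→1→10→0→6→4 bottleneck 8, total now 21
augment #5: 7→1→10→0→2→5→4 bottleneck 2, total now 23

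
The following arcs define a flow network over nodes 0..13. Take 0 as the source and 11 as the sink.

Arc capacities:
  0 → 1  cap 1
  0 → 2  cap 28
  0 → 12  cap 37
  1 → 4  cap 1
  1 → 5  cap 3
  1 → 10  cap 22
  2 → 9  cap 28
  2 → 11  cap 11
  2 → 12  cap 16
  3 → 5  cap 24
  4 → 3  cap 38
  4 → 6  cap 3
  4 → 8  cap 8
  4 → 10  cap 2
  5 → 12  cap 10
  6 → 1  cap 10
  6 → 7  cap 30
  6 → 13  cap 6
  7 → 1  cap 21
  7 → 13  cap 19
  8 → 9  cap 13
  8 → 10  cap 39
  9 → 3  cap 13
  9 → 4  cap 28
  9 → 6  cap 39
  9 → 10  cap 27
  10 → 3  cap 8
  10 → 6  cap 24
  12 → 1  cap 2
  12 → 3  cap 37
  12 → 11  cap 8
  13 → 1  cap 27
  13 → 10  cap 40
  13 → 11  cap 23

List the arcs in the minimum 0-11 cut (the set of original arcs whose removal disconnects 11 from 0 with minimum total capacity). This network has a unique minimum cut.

Min-cut arcs: {(0,1), (0,2), (12,1), (12,11)} (total capacity 39)

augment #1: 0→2→11 push 11
augment #2: 0→12→11 push 8
augment #3: 0→1→4→6→13→11 push 1
augment #4: 0→2→9→6→13→11 push 5
augment #5: 0→2→9→6→7→13→11 push 12
augment #6: 0→12→1→10→6→7→13→11 push 2
max flow = 39; residual-reachable set from 0 gives S-side
cut edges (S→T): {(0,1), (0,2), (12,1), (12,11)} total cap 39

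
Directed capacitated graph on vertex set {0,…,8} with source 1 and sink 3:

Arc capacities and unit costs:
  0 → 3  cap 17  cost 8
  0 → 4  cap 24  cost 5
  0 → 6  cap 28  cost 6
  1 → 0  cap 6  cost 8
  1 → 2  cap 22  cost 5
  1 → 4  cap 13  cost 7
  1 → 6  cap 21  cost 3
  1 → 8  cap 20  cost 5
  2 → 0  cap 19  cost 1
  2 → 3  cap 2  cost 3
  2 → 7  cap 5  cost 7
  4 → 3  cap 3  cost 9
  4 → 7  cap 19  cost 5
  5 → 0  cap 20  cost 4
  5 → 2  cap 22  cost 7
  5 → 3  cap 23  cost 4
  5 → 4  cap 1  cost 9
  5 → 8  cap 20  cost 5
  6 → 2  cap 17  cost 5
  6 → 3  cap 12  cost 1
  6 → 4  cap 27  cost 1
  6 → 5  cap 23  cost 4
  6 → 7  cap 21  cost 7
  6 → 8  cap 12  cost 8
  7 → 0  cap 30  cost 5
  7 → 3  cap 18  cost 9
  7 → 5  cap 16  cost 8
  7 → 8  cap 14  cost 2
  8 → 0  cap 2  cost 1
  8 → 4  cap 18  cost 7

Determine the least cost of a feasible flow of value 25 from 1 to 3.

shortest-cost path #1: 1→6→3 push 12 @ unit cost 4 (adds 48)
shortest-cost path #2: 1→2→3 push 2 @ unit cost 8 (adds 16)
shortest-cost path #3: 1→6→5→3 push 9 @ unit cost 11 (adds 99)
shortest-cost path #4: 1→2→0→3 push 2 @ unit cost 14 (adds 28)
total cost = 191

Minimum cost for 25 units: 191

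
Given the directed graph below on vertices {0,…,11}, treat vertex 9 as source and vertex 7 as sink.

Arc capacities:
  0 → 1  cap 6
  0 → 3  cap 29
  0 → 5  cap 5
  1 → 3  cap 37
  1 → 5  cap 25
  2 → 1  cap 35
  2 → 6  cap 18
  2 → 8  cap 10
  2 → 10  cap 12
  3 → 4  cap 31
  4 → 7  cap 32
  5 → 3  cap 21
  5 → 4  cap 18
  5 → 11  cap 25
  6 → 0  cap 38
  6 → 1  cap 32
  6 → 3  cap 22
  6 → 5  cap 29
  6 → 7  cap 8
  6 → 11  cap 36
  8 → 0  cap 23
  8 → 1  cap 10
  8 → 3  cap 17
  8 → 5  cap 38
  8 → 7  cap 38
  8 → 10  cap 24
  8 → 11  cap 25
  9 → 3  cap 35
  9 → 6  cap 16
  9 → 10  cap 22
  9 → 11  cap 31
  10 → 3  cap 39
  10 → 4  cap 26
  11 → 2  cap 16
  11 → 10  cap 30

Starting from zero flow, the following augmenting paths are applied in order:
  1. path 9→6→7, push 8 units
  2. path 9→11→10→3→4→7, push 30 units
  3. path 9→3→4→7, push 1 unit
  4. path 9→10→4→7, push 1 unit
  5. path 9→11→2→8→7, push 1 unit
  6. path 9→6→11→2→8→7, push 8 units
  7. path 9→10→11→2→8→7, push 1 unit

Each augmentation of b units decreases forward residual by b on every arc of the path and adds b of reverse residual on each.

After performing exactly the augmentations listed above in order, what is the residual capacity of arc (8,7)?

Residual capacity of (8,7): 28

after path 1 (9→6→7, push 8): res(8,7)=38
after path 2 (9→11→10→3→4→7, push 30): res(8,7)=38
after path 3 (9→3→4→7, push 1): res(8,7)=38
after path 4 (9→10→4→7, push 1): res(8,7)=38
after path 5 (9→11→2→8→7, push 1): res(8,7)=37
after path 6 (9→6→11→2→8→7, push 8): res(8,7)=29
after path 7 (9→10→11→2→8→7, push 1): res(8,7)=28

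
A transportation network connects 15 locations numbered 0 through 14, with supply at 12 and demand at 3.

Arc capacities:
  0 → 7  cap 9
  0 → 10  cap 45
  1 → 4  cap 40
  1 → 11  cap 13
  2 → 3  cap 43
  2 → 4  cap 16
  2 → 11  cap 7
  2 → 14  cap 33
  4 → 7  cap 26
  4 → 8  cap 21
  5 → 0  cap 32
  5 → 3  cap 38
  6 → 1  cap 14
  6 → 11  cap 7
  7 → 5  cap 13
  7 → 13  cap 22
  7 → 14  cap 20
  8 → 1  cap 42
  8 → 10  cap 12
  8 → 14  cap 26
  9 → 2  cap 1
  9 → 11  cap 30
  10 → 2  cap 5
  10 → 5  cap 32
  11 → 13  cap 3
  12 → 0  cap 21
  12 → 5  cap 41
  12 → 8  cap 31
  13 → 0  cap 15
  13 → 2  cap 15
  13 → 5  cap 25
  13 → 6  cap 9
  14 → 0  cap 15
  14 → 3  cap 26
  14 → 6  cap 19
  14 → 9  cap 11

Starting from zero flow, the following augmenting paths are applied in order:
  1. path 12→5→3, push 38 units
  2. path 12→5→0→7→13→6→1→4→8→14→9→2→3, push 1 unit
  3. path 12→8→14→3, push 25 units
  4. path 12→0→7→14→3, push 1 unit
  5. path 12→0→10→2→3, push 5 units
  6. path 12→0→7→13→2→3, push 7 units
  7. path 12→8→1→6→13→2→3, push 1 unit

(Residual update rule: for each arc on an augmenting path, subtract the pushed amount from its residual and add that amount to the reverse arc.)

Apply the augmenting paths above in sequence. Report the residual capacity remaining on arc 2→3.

after path 1 (12→5→3, push 38): res(2,3)=43
after path 2 (12→5→0→7→13→6→1→4→8→14→9→2→3, push 1): res(2,3)=42
after path 3 (12→8→14→3, push 25): res(2,3)=42
after path 4 (12→0→7→14→3, push 1): res(2,3)=42
after path 5 (12→0→10→2→3, push 5): res(2,3)=37
after path 6 (12→0→7→13→2→3, push 7): res(2,3)=30
after path 7 (12→8→1→6→13→2→3, push 1): res(2,3)=29

Residual capacity of (2,3): 29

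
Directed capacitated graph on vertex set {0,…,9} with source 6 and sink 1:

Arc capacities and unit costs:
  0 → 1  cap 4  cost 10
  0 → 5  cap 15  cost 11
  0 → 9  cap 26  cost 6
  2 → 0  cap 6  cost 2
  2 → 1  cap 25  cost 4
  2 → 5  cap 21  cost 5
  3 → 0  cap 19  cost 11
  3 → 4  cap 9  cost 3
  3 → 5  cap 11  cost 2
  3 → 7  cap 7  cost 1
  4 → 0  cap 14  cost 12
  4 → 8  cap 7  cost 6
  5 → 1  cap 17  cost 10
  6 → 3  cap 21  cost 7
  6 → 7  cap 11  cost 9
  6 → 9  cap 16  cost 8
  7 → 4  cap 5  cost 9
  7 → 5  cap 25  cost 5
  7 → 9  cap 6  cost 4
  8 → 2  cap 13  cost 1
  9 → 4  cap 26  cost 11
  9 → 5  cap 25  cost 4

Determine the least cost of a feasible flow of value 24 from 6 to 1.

shortest-cost path #1: 6→3→5→1 push 11 @ unit cost 19 (adds 209)
shortest-cost path #2: 6→3→4→8→2→1 push 7 @ unit cost 21 (adds 147)
shortest-cost path #3: 6→9→5→1 push 6 @ unit cost 22 (adds 132)
total cost = 488

Minimum cost for 24 units: 488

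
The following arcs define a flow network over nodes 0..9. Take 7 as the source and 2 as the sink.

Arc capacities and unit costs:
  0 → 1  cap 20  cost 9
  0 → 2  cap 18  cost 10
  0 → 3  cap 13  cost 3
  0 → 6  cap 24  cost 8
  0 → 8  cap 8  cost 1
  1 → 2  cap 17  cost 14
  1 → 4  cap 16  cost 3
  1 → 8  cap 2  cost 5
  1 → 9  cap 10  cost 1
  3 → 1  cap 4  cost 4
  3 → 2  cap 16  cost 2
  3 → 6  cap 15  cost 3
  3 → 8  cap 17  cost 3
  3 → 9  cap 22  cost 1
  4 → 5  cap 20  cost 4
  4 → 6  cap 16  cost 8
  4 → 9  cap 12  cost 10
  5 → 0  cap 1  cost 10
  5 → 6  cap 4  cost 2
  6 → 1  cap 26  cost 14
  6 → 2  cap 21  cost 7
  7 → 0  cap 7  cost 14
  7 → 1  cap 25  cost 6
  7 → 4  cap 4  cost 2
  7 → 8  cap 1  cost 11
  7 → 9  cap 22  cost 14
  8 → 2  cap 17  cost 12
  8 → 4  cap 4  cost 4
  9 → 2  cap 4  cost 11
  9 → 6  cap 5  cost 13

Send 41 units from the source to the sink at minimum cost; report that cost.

Minimum cost for 41 units: 846

shortest-cost path #1: 7→4→5→6→2 push 4 @ unit cost 15 (adds 60)
shortest-cost path #2: 7→1→9→2 push 4 @ unit cost 18 (adds 72)
shortest-cost path #3: 7→0→3→2 push 7 @ unit cost 19 (adds 133)
shortest-cost path #4: 7→1→2 push 17 @ unit cost 20 (adds 340)
shortest-cost path #5: 7→8→2 push 1 @ unit cost 23 (adds 23)
shortest-cost path #6: 7→1→8→2 push 2 @ unit cost 23 (adds 46)
shortest-cost path #7: 7→1→4→6→2 push 2 @ unit cost 24 (adds 48)
shortest-cost path #8: 7→9→1→4→6→2 push 4 @ unit cost 31 (adds 124)
total cost = 846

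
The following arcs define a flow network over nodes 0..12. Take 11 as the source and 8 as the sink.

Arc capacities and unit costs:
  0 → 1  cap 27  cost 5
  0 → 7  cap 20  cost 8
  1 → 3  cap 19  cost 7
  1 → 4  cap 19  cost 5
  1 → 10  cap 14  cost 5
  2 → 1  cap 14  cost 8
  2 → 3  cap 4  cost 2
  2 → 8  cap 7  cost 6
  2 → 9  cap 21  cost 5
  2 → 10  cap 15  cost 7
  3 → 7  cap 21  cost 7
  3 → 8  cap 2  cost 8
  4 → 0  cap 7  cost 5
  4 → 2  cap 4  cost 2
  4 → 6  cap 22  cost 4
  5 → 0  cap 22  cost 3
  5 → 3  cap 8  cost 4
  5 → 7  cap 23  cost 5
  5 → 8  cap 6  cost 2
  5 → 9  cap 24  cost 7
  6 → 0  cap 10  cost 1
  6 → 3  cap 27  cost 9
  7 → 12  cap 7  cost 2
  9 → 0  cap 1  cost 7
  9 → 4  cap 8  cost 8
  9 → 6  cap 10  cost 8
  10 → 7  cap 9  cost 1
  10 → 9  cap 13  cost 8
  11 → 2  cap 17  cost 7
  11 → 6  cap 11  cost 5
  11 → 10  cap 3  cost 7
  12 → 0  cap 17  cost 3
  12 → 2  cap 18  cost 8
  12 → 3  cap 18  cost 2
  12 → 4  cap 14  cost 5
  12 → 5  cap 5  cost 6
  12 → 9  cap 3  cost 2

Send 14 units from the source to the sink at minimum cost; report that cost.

shortest-cost path #1: 11→2→8 push 7 @ unit cost 13 (adds 91)
shortest-cost path #2: 11→2→3→8 push 2 @ unit cost 17 (adds 34)
shortest-cost path #3: 11→10→7→12→5→8 push 3 @ unit cost 18 (adds 54)
shortest-cost path #4: 11→6→0→7→12→5→8 push 2 @ unit cost 24 (adds 48)
total cost = 227

Minimum cost for 14 units: 227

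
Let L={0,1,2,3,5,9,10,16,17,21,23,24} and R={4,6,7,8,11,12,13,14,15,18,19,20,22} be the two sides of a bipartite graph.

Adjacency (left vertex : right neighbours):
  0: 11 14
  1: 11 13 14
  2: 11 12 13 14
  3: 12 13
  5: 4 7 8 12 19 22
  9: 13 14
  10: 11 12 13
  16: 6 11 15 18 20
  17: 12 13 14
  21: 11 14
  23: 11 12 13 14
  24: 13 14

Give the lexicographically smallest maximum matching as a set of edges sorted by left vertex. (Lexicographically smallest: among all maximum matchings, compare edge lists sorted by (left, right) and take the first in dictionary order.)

Lex-smallest maximum matching: {(0,11), (1,13), (2,12), (5,4), (9,14), (16,6)}

|M| = 6 (so the lex-smallest maximum matching has 6 edges)
process left vertices in ascending order; for each, take the smallest-labelled available neighbour that still permits 6 edges overall, or leave it unmatched if none does
lex-smallest matching: {0-11, 1-13, 2-12, 5-4, 9-14, 16-6}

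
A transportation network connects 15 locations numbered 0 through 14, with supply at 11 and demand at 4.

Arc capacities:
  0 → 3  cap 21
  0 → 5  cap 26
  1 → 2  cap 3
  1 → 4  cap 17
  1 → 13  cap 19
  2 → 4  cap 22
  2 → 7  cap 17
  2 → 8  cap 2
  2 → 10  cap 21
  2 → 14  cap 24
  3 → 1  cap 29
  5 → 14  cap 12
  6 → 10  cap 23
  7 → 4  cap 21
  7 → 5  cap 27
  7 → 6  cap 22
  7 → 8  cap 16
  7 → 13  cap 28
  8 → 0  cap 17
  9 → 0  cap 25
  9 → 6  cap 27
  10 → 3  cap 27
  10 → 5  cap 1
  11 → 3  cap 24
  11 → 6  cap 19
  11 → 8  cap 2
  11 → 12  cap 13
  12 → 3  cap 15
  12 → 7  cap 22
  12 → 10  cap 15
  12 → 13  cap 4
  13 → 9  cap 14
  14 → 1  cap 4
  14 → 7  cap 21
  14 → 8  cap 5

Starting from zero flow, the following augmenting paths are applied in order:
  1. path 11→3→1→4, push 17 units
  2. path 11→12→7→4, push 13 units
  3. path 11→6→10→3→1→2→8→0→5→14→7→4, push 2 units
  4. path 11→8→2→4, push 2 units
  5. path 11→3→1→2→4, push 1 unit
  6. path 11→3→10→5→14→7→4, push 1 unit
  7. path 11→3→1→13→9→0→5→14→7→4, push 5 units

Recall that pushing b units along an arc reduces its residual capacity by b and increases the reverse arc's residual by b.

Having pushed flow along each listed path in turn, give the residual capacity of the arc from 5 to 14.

Residual capacity of (5,14): 4

after path 1 (11→3→1→4, push 17): res(5,14)=12
after path 2 (11→12→7→4, push 13): res(5,14)=12
after path 3 (11→6→10→3→1→2→8→0→5→14→7→4, push 2): res(5,14)=10
after path 4 (11→8→2→4, push 2): res(5,14)=10
after path 5 (11→3→1→2→4, push 1): res(5,14)=10
after path 6 (11→3→10→5→14→7→4, push 1): res(5,14)=9
after path 7 (11→3→1→13→9→0→5→14→7→4, push 5): res(5,14)=4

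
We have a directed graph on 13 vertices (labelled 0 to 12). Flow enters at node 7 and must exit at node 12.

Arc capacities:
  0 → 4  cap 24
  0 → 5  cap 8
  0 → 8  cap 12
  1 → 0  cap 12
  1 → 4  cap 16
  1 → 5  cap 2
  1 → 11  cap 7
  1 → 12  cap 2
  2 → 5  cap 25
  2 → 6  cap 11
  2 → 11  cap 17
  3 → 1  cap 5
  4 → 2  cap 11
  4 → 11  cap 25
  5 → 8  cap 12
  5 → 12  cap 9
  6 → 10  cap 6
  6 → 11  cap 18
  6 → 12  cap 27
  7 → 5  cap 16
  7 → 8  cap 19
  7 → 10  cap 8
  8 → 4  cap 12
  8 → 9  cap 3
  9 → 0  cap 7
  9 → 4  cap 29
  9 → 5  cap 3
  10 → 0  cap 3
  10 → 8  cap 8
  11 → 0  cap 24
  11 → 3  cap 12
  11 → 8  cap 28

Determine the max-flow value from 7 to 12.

augment #1: 7→5→12 bottleneck 9, total now 9
augment #2: 7→8→4→2→6→12 bottleneck 11, total now 20
augment #3: 7→8→4→11→3→1→12 bottleneck 1, total now 21
augment #4: 7→8→9→4→11→3→1→12 bottleneck 1, total now 22

Maximum flow value: 22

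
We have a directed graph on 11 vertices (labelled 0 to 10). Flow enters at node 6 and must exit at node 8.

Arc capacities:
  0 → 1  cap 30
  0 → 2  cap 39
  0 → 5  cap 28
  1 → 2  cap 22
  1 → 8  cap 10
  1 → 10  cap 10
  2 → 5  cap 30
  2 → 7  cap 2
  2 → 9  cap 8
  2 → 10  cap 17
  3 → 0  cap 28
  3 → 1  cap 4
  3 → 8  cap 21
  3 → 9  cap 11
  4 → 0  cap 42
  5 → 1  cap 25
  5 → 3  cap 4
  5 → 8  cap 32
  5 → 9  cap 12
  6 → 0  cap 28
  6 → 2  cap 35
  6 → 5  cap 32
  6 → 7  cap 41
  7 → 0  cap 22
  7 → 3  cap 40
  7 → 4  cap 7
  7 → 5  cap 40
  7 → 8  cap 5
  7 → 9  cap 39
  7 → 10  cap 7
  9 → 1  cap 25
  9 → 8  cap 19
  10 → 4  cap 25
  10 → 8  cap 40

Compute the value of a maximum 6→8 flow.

augment #1: 6→5→8 bottleneck 32, total now 32
augment #2: 6→7→8 bottleneck 5, total now 37
augment #3: 6→0→1→8 bottleneck 10, total now 47
augment #4: 6→2→9→8 bottleneck 8, total now 55
augment #5: 6→2→10→8 bottleneck 17, total now 72
augment #6: 6→7→3→8 bottleneck 21, total now 93
augment #7: 6→7→9→8 bottleneck 11, total now 104
augment #8: 6→7→10→8 bottleneck 4, total now 108
augment #9: 6→0→1→10→8 bottleneck 10, total now 118
augment #10: 6→2→7→10→8 bottleneck 2, total now 120
augment #11: 6→0→5→3→7→10→8 bottleneck 1, total now 121

Maximum flow value: 121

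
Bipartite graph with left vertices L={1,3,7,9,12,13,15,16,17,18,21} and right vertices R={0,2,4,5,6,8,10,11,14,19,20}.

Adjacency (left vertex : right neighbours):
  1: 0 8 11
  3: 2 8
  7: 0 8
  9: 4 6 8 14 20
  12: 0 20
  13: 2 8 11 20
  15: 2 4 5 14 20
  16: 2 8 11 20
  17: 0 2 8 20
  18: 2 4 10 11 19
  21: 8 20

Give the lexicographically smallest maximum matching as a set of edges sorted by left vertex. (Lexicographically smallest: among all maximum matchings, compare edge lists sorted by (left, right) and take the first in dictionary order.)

|M| = 8 (so the lex-smallest maximum matching has 8 edges)
process left vertices in ascending order; for each, take the smallest-labelled available neighbour that still permits 8 edges overall, or leave it unmatched if none does
lex-smallest matching: {1-0, 3-2, 7-8, 9-4, 12-20, 13-11, 15-5, 18-10}

Lex-smallest maximum matching: {(1,0), (3,2), (7,8), (9,4), (12,20), (13,11), (15,5), (18,10)}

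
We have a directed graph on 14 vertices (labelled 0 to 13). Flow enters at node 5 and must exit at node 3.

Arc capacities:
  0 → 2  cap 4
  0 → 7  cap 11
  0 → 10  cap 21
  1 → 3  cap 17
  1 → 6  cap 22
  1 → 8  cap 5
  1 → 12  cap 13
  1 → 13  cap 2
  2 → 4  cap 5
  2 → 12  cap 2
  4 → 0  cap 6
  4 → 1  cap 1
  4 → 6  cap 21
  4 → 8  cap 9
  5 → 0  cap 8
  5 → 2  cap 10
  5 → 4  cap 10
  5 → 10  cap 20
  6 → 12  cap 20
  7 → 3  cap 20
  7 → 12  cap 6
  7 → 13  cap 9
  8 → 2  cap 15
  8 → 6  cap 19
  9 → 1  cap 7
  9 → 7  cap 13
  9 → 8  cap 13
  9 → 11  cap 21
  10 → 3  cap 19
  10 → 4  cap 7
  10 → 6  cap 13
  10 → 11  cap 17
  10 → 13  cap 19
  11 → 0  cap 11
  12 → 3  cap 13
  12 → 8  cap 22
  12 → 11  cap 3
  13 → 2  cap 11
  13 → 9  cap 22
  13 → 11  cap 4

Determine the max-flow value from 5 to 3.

Maximum flow value: 45

augment #1: 5→10→3 bottleneck 19, total now 19
augment #2: 5→0→7→3 bottleneck 8, total now 27
augment #3: 5→2→12→3 bottleneck 2, total now 29
augment #4: 5→4→1→3 bottleneck 1, total now 30
augment #5: 5→4→0→7→3 bottleneck 3, total now 33
augment #6: 5→4→6→12→3 bottleneck 6, total now 39
augment #7: 5→10→6→12→3 bottleneck 1, total now 40
augment #8: 5→2→4→6→12→3 bottleneck 4, total now 44
augment #9: 5→2→4→0→10→13→9→1→3 bottleneck 1, total now 45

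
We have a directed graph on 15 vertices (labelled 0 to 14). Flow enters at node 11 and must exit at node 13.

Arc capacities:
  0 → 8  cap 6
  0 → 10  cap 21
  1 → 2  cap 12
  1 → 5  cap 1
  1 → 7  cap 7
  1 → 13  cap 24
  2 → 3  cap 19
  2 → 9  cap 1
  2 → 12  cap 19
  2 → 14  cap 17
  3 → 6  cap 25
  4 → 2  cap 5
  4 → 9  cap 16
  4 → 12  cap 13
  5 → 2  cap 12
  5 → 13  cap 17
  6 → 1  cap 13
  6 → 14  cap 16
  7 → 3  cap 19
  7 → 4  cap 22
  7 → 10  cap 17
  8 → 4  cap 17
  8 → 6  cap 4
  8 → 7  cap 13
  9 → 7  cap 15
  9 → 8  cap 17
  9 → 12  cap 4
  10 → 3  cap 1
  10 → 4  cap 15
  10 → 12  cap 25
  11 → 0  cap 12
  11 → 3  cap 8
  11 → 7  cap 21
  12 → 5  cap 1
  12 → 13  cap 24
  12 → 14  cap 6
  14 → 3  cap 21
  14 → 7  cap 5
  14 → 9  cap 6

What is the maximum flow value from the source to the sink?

Maximum flow value: 38

augment #1: 11→0→10→12→13 bottleneck 12, total now 12
augment #2: 11→3→6→1→13 bottleneck 8, total now 20
augment #3: 11→7→4→12→13 bottleneck 12, total now 32
augment #4: 11→7→3→6→1→13 bottleneck 5, total now 37
augment #5: 11→7→4→12→5→13 bottleneck 1, total now 38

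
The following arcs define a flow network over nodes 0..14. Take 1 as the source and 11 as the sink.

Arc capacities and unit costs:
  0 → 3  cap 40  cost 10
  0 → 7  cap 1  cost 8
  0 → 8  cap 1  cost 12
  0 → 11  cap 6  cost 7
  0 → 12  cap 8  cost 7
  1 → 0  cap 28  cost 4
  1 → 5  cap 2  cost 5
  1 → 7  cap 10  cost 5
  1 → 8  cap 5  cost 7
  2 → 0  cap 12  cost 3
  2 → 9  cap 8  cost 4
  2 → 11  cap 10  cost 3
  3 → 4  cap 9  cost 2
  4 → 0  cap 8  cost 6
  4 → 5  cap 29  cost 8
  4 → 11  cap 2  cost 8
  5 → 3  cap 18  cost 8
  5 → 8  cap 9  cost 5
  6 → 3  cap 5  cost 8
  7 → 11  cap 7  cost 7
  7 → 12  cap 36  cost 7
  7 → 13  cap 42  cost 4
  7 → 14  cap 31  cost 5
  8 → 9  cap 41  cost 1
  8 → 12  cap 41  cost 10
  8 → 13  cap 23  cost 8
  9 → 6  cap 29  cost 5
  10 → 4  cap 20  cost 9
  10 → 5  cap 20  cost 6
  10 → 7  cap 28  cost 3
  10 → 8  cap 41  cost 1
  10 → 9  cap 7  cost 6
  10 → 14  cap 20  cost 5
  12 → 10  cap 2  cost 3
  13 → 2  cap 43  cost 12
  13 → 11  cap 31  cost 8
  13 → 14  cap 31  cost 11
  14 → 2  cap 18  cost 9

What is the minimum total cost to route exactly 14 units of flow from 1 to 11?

shortest-cost path #1: 1→0→11 push 6 @ unit cost 11 (adds 66)
shortest-cost path #2: 1→7→11 push 7 @ unit cost 12 (adds 84)
shortest-cost path #3: 1→7→13→11 push 1 @ unit cost 17 (adds 17)
total cost = 167

Minimum cost for 14 units: 167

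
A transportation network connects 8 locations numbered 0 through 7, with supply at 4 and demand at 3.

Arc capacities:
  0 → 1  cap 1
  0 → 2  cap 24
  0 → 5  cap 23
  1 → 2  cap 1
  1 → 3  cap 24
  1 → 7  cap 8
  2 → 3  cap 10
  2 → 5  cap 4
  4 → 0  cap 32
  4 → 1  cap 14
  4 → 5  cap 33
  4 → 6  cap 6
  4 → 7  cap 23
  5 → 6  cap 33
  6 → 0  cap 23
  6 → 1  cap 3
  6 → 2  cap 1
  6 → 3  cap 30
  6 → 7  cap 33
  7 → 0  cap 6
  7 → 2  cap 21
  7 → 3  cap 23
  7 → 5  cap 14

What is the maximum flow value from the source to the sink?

augment #1: 4→1→3 bottleneck 14, total now 14
augment #2: 4→6→3 bottleneck 6, total now 20
augment #3: 4→7→3 bottleneck 23, total now 43
augment #4: 4→0→1→3 bottleneck 1, total now 44
augment #5: 4→0→2→3 bottleneck 10, total now 54
augment #6: 4→5→6→3 bottleneck 24, total now 78
augment #7: 4→5→6→1→3 bottleneck 3, total now 81

Maximum flow value: 81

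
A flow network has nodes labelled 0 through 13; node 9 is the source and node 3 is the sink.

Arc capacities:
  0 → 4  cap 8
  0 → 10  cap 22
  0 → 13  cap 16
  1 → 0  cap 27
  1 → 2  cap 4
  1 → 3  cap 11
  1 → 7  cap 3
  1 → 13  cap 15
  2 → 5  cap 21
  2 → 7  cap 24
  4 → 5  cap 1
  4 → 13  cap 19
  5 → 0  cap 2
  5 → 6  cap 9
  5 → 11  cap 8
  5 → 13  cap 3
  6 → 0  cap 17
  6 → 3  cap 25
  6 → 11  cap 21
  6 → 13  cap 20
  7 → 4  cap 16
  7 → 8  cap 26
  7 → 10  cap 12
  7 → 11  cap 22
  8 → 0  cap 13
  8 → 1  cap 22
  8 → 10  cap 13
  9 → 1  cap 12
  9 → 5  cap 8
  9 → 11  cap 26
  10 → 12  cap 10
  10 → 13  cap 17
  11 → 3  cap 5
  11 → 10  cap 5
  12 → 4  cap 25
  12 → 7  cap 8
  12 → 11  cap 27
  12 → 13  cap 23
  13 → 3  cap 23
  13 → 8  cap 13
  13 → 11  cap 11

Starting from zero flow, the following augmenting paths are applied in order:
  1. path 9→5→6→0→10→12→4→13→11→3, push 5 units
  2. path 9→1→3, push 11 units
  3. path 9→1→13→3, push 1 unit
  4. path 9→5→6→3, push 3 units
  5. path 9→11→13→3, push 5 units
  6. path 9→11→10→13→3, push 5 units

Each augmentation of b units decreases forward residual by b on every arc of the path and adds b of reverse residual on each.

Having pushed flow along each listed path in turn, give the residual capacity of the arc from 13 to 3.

Residual capacity of (13,3): 12

after path 1 (9→5→6→0→10→12→4→13→11→3, push 5): res(13,3)=23
after path 2 (9→1→3, push 11): res(13,3)=23
after path 3 (9→1→13→3, push 1): res(13,3)=22
after path 4 (9→5→6→3, push 3): res(13,3)=22
after path 5 (9→11→13→3, push 5): res(13,3)=17
after path 6 (9→11→10→13→3, push 5): res(13,3)=12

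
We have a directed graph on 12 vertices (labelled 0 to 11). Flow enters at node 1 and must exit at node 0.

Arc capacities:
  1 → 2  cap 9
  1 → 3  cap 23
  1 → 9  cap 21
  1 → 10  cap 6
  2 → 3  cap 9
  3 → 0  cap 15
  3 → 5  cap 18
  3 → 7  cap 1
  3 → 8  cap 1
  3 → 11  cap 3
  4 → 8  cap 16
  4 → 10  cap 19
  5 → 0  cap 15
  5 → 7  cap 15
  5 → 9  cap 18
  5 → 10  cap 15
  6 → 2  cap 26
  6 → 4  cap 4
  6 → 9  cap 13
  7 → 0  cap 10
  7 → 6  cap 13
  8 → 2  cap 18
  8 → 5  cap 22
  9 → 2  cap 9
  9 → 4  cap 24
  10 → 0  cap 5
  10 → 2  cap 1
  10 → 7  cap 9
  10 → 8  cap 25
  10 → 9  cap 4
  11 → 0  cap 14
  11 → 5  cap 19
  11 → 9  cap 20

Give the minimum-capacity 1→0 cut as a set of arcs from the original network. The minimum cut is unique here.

Min-cut arcs: {(3,0), (3,11), (5,0), (7,0), (10,0)} (total capacity 48)

augment #1: 1→3→0 push 15
augment #2: 1→10→0 push 5
augment #3: 1→3→5→0 push 8
augment #4: 1→10→7→0 push 1
augment #5: 1→2→3→5→0 push 7
augment #6: 1→2→3→7→0 push 1
augment #7: 1→2→3→11→0 push 1
augment #8: 1→9→4→10→7→0 push 8
augment #9: 1→9→4→8→5→3→11→0 push 2
max flow = 48; residual-reachable set from 1 gives S-side
cut edges (S→T): {(3,0), (3,11), (5,0), (7,0), (10,0)} total cap 48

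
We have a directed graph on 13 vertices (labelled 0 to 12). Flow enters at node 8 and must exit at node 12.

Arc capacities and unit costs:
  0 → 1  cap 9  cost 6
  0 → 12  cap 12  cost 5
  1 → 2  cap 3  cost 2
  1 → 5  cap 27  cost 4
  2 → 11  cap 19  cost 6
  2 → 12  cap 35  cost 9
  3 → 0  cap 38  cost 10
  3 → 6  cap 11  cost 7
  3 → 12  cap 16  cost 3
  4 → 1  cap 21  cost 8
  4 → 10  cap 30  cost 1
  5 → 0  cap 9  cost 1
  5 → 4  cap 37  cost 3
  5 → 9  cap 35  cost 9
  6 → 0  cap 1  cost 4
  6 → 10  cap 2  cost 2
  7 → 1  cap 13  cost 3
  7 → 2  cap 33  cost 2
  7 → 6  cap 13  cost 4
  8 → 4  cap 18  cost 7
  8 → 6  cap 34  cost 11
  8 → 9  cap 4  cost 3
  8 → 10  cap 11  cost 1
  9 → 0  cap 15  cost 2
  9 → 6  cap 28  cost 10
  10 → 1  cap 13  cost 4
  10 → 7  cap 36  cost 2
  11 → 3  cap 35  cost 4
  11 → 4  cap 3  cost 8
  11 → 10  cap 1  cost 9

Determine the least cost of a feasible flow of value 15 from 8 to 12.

Minimum cost for 15 units: 194

shortest-cost path #1: 8→9→0→12 push 4 @ unit cost 10 (adds 40)
shortest-cost path #2: 8→10→7→2→12 push 11 @ unit cost 14 (adds 154)
total cost = 194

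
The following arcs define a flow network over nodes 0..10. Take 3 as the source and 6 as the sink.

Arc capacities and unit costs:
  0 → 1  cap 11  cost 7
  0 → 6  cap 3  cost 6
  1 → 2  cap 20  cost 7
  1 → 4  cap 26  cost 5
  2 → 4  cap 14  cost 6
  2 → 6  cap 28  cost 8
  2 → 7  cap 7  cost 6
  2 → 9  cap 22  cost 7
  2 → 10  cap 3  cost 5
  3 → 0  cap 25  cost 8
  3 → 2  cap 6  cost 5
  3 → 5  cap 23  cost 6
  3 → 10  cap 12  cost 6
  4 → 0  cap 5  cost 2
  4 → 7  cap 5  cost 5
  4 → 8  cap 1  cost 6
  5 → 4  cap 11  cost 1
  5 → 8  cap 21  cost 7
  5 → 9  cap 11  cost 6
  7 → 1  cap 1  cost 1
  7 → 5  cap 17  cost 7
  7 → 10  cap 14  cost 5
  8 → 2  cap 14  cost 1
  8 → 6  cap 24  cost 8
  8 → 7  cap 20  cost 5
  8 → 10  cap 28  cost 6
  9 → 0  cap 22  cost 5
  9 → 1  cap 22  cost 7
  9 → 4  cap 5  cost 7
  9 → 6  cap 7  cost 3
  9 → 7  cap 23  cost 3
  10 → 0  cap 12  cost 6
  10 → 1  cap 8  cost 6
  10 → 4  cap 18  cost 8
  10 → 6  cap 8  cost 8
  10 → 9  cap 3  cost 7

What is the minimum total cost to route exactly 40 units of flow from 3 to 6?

Minimum cost for 40 units: 673

shortest-cost path #1: 3→2→6 push 6 @ unit cost 13 (adds 78)
shortest-cost path #2: 3→10→6 push 8 @ unit cost 14 (adds 112)
shortest-cost path #3: 3→0→6 push 3 @ unit cost 14 (adds 42)
shortest-cost path #4: 3→5→9→6 push 7 @ unit cost 15 (adds 105)
shortest-cost path #5: 3→5→8→6 push 16 @ unit cost 21 (adds 336)
total cost = 673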